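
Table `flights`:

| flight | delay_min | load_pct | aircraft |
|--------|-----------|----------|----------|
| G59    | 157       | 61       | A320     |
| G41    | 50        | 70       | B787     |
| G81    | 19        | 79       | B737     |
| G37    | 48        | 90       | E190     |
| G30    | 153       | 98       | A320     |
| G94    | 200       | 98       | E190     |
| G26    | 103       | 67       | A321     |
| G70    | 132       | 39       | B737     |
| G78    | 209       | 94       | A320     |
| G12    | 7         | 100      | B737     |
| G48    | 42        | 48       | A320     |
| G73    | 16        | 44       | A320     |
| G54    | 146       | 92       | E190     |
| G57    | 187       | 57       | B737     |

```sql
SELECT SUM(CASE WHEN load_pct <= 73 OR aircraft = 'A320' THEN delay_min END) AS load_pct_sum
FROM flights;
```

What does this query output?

flight=G59: ✓ → 157
flight=G41: ✓ → 50
flight=G81: ✗
flight=G37: ✗
flight=G30: ✓ → 153
flight=G94: ✗
flight=G26: ✓ → 103
flight=G70: ✓ → 132
flight=G78: ✓ → 209
flight=G12: ✗
flight=G48: ✓ → 42
flight=G73: ✓ → 16
flight=G54: ✗
flight=G57: ✓ → 187
load_pct_sum = 157 + 50 + 153 + 103 + 132 + 209 + 42 + 16 + 187 = 1049

1049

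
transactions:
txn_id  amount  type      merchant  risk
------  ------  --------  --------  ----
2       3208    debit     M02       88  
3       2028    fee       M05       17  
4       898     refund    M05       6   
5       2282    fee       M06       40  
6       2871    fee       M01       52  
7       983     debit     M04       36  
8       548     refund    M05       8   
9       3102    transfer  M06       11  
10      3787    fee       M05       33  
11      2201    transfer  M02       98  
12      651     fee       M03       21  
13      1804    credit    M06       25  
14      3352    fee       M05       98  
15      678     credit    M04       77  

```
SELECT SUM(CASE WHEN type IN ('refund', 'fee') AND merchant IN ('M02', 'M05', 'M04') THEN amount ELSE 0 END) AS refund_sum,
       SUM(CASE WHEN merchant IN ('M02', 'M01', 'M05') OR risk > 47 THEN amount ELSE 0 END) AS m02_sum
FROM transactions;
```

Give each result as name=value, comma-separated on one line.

refund_sum=10613, m02_sum=19571

[refund_sum: type IN ('refund', 'fee') AND merchant IN ('M02', 'M05', 'M04')]
txn_id=2: ✗
txn_id=3: ✓ → 2028
txn_id=4: ✓ → 898
txn_id=5: ✗
txn_id=6: ✗
txn_id=7: ✗
txn_id=8: ✓ → 548
txn_id=9: ✗
txn_id=10: ✓ → 3787
txn_id=11: ✗
txn_id=12: ✗
txn_id=13: ✗
txn_id=14: ✓ → 3352
txn_id=15: ✗
refund_sum = 2028 + 898 + 548 + 3787 + 3352 = 10613
—
[m02_sum: merchant IN ('M02', 'M01', 'M05') OR risk > 47]
txn_id=2: ✓ → 3208
txn_id=3: ✓ → 2028
txn_id=4: ✓ → 898
txn_id=5: ✗
txn_id=6: ✓ → 2871
txn_id=7: ✗
txn_id=8: ✓ → 548
txn_id=9: ✗
txn_id=10: ✓ → 3787
txn_id=11: ✓ → 2201
txn_id=12: ✗
txn_id=13: ✗
txn_id=14: ✓ → 3352
txn_id=15: ✓ → 678
m02_sum = 3208 + 2028 + 898 + 2871 + 548 + 3787 + 2201 + 3352 + 678 = 19571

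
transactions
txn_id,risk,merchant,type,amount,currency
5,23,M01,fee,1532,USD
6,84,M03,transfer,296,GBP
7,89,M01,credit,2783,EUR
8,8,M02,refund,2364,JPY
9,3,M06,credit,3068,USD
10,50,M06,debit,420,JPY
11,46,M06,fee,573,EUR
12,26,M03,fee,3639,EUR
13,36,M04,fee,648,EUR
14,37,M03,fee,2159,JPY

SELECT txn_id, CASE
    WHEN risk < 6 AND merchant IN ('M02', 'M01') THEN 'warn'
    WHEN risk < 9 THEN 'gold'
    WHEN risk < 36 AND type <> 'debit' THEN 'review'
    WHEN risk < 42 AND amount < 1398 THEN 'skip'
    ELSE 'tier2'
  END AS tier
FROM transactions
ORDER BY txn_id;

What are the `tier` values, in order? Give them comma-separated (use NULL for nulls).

review, tier2, tier2, gold, gold, tier2, tier2, review, skip, tier2

txn_id=5: risk < 36 AND type <> 'debit' → review
txn_id=6: ELSE → tier2
txn_id=7: ELSE → tier2
txn_id=8: risk < 9 → gold
txn_id=9: risk < 9 → gold
txn_id=10: ELSE → tier2
txn_id=11: ELSE → tier2
txn_id=12: risk < 36 AND type <> 'debit' → review
txn_id=13: risk < 42 AND amount < 1398 → skip
txn_id=14: ELSE → tier2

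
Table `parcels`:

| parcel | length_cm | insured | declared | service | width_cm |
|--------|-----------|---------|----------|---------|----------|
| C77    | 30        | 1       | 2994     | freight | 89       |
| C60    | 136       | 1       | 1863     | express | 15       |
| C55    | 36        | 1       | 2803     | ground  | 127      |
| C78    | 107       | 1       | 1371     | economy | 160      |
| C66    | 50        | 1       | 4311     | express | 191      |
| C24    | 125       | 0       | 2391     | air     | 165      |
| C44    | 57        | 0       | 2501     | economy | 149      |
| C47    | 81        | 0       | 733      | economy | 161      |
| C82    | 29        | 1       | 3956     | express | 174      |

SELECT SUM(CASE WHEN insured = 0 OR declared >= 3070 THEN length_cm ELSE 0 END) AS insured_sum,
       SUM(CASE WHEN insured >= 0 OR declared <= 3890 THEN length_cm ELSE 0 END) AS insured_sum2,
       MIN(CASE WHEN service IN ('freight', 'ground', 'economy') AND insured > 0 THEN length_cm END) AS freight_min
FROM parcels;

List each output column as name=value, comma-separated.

insured_sum=342, insured_sum2=651, freight_min=30

[insured_sum: insured = 0 OR declared >= 3070]
parcel=C77: ✗
parcel=C60: ✗
parcel=C55: ✗
parcel=C78: ✗
parcel=C66: ✓ → 50
parcel=C24: ✓ → 125
parcel=C44: ✓ → 57
parcel=C47: ✓ → 81
parcel=C82: ✓ → 29
insured_sum = 50 + 125 + 57 + 81 + 29 = 342
—
[insured_sum2: insured >= 0 OR declared <= 3890]
parcel=C77: ✓ → 30
parcel=C60: ✓ → 136
parcel=C55: ✓ → 36
parcel=C78: ✓ → 107
parcel=C66: ✓ → 50
parcel=C24: ✓ → 125
parcel=C44: ✓ → 57
parcel=C47: ✓ → 81
parcel=C82: ✓ → 29
insured_sum2 = 30 + 136 + 36 + 107 + 50 + 125 + 57 + 81 + 29 = 651
—
[freight_min: service IN ('freight', 'ground', 'economy') AND insured > 0]
parcel=C77: ✓ → 30
parcel=C60: ✗
parcel=C55: ✓ → 36
parcel=C78: ✓ → 107
parcel=C66: ✗
parcel=C24: ✗
parcel=C44: ✗
parcel=C47: ✗
parcel=C82: ✗
freight_min = MIN(30, 36, 107) = 30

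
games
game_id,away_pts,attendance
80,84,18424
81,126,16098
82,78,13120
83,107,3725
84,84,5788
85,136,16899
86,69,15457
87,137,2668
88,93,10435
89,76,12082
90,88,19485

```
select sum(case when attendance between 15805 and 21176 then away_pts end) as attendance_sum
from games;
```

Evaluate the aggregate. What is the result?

434

game_id=80: ✓ → 84
game_id=81: ✓ → 126
game_id=82: ✗
game_id=83: ✗
game_id=84: ✗
game_id=85: ✓ → 136
game_id=86: ✗
game_id=87: ✗
game_id=88: ✗
game_id=89: ✗
game_id=90: ✓ → 88
attendance_sum = 84 + 126 + 136 + 88 = 434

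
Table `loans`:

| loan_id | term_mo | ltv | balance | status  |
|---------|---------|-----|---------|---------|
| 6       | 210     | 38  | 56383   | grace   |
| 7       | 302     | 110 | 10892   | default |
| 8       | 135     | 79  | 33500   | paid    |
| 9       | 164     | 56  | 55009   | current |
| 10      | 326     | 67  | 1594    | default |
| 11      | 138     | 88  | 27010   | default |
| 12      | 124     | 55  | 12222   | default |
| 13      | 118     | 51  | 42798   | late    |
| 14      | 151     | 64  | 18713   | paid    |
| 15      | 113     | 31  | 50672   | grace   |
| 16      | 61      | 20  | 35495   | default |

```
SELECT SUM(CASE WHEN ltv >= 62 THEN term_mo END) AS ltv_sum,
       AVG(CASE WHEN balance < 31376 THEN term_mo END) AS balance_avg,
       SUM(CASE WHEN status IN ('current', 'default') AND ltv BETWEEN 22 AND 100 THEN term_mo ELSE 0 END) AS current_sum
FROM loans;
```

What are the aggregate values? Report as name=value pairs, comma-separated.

[ltv_sum: ltv >= 62]
loan_id=6: ✗
loan_id=7: ✓ → 302
loan_id=8: ✓ → 135
loan_id=9: ✗
loan_id=10: ✓ → 326
loan_id=11: ✓ → 138
loan_id=12: ✗
loan_id=13: ✗
loan_id=14: ✓ → 151
loan_id=15: ✗
loan_id=16: ✗
ltv_sum = 302 + 135 + 326 + 138 + 151 = 1052
—
[balance_avg: balance < 31376]
loan_id=6: ✗
loan_id=7: ✓ → 302
loan_id=8: ✗
loan_id=9: ✗
loan_id=10: ✓ → 326
loan_id=11: ✓ → 138
loan_id=12: ✓ → 124
loan_id=13: ✗
loan_id=14: ✓ → 151
loan_id=15: ✗
loan_id=16: ✗
balance_avg = (302 + 326 + 138 + 124 + 151) / 5 = 208.2
—
[current_sum: status IN ('current', 'default') AND ltv BETWEEN 22 AND 100]
loan_id=6: ✗
loan_id=7: ✗
loan_id=8: ✗
loan_id=9: ✓ → 164
loan_id=10: ✓ → 326
loan_id=11: ✓ → 138
loan_id=12: ✓ → 124
loan_id=13: ✗
loan_id=14: ✗
loan_id=15: ✗
loan_id=16: ✗
current_sum = 164 + 326 + 138 + 124 = 752

ltv_sum=1052, balance_avg=208.2, current_sum=752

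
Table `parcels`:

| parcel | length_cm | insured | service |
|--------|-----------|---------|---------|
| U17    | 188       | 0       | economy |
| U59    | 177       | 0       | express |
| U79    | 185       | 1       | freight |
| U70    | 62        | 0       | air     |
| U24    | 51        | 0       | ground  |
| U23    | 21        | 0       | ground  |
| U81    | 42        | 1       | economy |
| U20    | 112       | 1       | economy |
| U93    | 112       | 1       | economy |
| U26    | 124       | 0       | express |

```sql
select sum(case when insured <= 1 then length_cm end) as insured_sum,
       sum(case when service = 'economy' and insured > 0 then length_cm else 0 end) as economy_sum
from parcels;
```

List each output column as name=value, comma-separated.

[insured_sum: insured <= 1]
parcel=U17: ✓ → 188
parcel=U59: ✓ → 177
parcel=U79: ✓ → 185
parcel=U70: ✓ → 62
parcel=U24: ✓ → 51
parcel=U23: ✓ → 21
parcel=U81: ✓ → 42
parcel=U20: ✓ → 112
parcel=U93: ✓ → 112
parcel=U26: ✓ → 124
insured_sum = 188 + 177 + 185 + 62 + 51 + 21 + 42 + 112 + 112 + 124 = 1074
—
[economy_sum: service = 'economy' and insured > 0]
parcel=U17: ✗
parcel=U59: ✗
parcel=U79: ✗
parcel=U70: ✗
parcel=U24: ✗
parcel=U23: ✗
parcel=U81: ✓ → 42
parcel=U20: ✓ → 112
parcel=U93: ✓ → 112
parcel=U26: ✗
economy_sum = 42 + 112 + 112 = 266

insured_sum=1074, economy_sum=266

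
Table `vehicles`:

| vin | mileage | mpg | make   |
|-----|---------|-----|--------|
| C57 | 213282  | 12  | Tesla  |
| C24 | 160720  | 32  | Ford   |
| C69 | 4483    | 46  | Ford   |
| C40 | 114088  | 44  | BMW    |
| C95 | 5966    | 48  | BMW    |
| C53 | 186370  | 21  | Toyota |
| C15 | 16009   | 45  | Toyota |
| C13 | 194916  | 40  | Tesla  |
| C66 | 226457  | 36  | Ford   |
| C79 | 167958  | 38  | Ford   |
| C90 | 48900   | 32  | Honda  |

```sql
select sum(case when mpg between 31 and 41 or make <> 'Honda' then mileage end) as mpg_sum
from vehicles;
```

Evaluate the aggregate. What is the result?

vin=C57: ✓ → 213282
vin=C24: ✓ → 160720
vin=C69: ✓ → 4483
vin=C40: ✓ → 114088
vin=C95: ✓ → 5966
vin=C53: ✓ → 186370
vin=C15: ✓ → 16009
vin=C13: ✓ → 194916
vin=C66: ✓ → 226457
vin=C79: ✓ → 167958
vin=C90: ✓ → 48900
mpg_sum = 213282 + 160720 + 4483 + 114088 + 5966 + 186370 + 16009 + 194916 + 226457 + 167958 + 48900 = 1339149

1339149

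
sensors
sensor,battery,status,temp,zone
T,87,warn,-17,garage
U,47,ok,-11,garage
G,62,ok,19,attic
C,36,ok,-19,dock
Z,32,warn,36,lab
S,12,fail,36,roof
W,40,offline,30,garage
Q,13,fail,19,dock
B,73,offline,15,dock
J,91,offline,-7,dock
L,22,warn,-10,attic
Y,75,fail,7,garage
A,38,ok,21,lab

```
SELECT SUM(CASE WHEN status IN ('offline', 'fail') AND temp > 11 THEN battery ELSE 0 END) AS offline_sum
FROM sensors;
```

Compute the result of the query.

sensor=T: ✗
sensor=U: ✗
sensor=G: ✗
sensor=C: ✗
sensor=Z: ✗
sensor=S: ✓ → 12
sensor=W: ✓ → 40
sensor=Q: ✓ → 13
sensor=B: ✓ → 73
sensor=J: ✗
sensor=L: ✗
sensor=Y: ✗
sensor=A: ✗
offline_sum = 12 + 40 + 13 + 73 = 138

138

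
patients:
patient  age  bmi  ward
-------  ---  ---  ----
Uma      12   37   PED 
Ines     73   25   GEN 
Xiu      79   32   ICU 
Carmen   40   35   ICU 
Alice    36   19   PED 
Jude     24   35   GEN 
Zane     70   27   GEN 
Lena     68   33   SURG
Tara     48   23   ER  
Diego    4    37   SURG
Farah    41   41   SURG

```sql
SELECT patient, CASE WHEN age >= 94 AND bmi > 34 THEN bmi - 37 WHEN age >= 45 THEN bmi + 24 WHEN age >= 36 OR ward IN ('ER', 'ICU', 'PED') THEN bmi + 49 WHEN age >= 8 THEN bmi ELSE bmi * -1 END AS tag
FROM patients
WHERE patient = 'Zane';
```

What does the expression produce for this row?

51

patient = Zane: age=70, bmi=27, ward=GEN.
age >= 94 AND bmi > 34 → false
age >= 45 → true → 51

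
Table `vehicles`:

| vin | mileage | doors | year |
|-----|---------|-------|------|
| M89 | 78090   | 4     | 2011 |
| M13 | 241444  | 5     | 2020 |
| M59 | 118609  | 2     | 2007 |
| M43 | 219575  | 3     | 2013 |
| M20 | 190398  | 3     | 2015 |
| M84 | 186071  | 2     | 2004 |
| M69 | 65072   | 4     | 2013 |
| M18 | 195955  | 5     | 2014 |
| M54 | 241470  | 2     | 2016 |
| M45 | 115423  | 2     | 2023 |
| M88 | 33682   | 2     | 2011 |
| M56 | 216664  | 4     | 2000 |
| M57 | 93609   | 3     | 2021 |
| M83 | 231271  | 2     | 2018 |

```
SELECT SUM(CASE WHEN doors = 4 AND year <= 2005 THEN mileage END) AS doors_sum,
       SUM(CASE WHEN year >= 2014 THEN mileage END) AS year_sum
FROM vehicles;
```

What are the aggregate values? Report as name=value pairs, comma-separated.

[doors_sum: doors = 4 AND year <= 2005]
vin=M89: ✗
vin=M13: ✗
vin=M59: ✗
vin=M43: ✗
vin=M20: ✗
vin=M84: ✗
vin=M69: ✗
vin=M18: ✗
vin=M54: ✗
vin=M45: ✗
vin=M88: ✗
vin=M56: ✓ → 216664
vin=M57: ✗
vin=M83: ✗
doors_sum = 216664
—
[year_sum: year >= 2014]
vin=M89: ✗
vin=M13: ✓ → 241444
vin=M59: ✗
vin=M43: ✗
vin=M20: ✓ → 190398
vin=M84: ✗
vin=M69: ✗
vin=M18: ✓ → 195955
vin=M54: ✓ → 241470
vin=M45: ✓ → 115423
vin=M88: ✗
vin=M56: ✗
vin=M57: ✓ → 93609
vin=M83: ✓ → 231271
year_sum = 241444 + 190398 + 195955 + 241470 + 115423 + 93609 + 231271 = 1309570

doors_sum=216664, year_sum=1309570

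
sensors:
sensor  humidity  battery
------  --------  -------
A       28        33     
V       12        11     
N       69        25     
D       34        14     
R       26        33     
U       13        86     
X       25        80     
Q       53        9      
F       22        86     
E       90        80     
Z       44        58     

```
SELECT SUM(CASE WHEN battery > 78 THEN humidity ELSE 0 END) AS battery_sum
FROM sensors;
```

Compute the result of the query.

150

sensor=A: ✗
sensor=V: ✗
sensor=N: ✗
sensor=D: ✗
sensor=R: ✗
sensor=U: ✓ → 13
sensor=X: ✓ → 25
sensor=Q: ✗
sensor=F: ✓ → 22
sensor=E: ✓ → 90
sensor=Z: ✗
battery_sum = 13 + 25 + 22 + 90 = 150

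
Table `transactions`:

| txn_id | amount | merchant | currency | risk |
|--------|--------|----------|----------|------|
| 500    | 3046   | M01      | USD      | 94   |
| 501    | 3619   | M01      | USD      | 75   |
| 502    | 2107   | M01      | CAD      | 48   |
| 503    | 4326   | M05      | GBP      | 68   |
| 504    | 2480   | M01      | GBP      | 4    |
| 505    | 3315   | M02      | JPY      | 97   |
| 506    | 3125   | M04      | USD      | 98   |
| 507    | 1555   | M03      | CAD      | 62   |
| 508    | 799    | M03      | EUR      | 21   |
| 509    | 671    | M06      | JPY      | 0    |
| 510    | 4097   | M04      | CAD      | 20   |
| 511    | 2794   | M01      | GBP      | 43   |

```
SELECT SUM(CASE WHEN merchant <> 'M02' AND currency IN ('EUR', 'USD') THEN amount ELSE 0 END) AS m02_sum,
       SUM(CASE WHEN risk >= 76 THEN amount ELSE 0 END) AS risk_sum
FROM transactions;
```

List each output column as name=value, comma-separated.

m02_sum=10589, risk_sum=9486

[m02_sum: merchant <> 'M02' AND currency IN ('EUR', 'USD')]
txn_id=500: ✓ → 3046
txn_id=501: ✓ → 3619
txn_id=502: ✗
txn_id=503: ✗
txn_id=504: ✗
txn_id=505: ✗
txn_id=506: ✓ → 3125
txn_id=507: ✗
txn_id=508: ✓ → 799
txn_id=509: ✗
txn_id=510: ✗
txn_id=511: ✗
m02_sum = 3046 + 3619 + 3125 + 799 = 10589
—
[risk_sum: risk >= 76]
txn_id=500: ✓ → 3046
txn_id=501: ✗
txn_id=502: ✗
txn_id=503: ✗
txn_id=504: ✗
txn_id=505: ✓ → 3315
txn_id=506: ✓ → 3125
txn_id=507: ✗
txn_id=508: ✗
txn_id=509: ✗
txn_id=510: ✗
txn_id=511: ✗
risk_sum = 3046 + 3315 + 3125 = 9486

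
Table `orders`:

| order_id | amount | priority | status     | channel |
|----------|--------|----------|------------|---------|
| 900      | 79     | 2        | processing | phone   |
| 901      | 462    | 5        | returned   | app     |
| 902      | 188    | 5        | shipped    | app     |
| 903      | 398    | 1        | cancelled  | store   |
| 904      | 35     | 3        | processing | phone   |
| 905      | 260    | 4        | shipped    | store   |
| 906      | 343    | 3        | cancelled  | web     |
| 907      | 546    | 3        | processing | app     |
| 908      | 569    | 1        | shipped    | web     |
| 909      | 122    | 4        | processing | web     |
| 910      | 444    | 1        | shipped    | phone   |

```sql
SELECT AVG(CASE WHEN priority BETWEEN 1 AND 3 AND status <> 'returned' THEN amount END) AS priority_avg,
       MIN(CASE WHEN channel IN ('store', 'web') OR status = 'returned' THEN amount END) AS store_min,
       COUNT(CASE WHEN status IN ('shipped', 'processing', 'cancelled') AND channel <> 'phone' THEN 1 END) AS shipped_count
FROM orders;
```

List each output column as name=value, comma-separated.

[priority_avg: priority BETWEEN 1 AND 3 AND status <> 'returned']
order_id=900: ✓ → 79
order_id=901: ✗
order_id=902: ✗
order_id=903: ✓ → 398
order_id=904: ✓ → 35
order_id=905: ✗
order_id=906: ✓ → 343
order_id=907: ✓ → 546
order_id=908: ✓ → 569
order_id=909: ✗
order_id=910: ✓ → 444
priority_avg = (79 + 398 + 35 + 343 + 546 + 569 + 444) / 7 = 344.8571428571
—
[store_min: channel IN ('store', 'web') OR status = 'returned']
order_id=900: ✗
order_id=901: ✓ → 462
order_id=902: ✗
order_id=903: ✓ → 398
order_id=904: ✗
order_id=905: ✓ → 260
order_id=906: ✓ → 343
order_id=907: ✗
order_id=908: ✓ → 569
order_id=909: ✓ → 122
order_id=910: ✗
store_min = MIN(462, 398, 260, 343, 569, 122) = 122
—
[shipped_count: status IN ('shipped', 'processing', 'cancelled') AND channel <> 'phone']
order_id=900: ✗
order_id=901: ✗
order_id=902: ✓ → 1
order_id=903: ✓ → 1
order_id=904: ✗
order_id=905: ✓ → 1
order_id=906: ✓ → 1
order_id=907: ✓ → 1
order_id=908: ✓ → 1
order_id=909: ✓ → 1
order_id=910: ✗
shipped_count = COUNT(1, 1, 1, 1, 1, 1, 1) = 7

priority_avg=344.8571428571, store_min=122, shipped_count=7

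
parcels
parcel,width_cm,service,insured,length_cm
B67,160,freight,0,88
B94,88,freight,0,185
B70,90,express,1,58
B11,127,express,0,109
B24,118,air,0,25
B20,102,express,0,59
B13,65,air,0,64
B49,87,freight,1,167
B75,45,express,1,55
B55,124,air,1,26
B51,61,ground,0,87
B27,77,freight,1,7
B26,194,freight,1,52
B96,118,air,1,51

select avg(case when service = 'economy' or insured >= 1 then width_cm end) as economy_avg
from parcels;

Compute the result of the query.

parcel=B67: ✗
parcel=B94: ✗
parcel=B70: ✓ → 90
parcel=B11: ✗
parcel=B24: ✗
parcel=B20: ✗
parcel=B13: ✗
parcel=B49: ✓ → 87
parcel=B75: ✓ → 45
parcel=B55: ✓ → 124
parcel=B51: ✗
parcel=B27: ✓ → 77
parcel=B26: ✓ → 194
parcel=B96: ✓ → 118
economy_avg = (90 + 87 + 45 + 124 + 77 + 194 + 118) / 7 = 105

105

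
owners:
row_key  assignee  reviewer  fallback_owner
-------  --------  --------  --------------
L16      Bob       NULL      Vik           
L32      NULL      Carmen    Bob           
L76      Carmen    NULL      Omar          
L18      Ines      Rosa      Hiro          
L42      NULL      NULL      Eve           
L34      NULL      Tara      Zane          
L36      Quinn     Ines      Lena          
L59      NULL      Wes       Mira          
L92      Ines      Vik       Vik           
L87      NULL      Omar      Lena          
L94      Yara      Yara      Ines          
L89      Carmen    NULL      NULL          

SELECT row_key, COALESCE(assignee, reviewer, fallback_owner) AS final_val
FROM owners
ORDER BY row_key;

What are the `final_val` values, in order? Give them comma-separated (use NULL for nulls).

row_key=L16: assignee=Bob → Bob
row_key=L18: assignee=Ines → Ines
row_key=L32: assignee=NULL, reviewer=Carmen → Carmen
row_key=L34: assignee=NULL, reviewer=Tara → Tara
row_key=L36: assignee=Quinn → Quinn
row_key=L42: assignee=NULL, reviewer=NULL, fallback_owner=Eve → Eve
row_key=L59: assignee=NULL, reviewer=Wes → Wes
row_key=L76: assignee=Carmen → Carmen
row_key=L87: assignee=NULL, reviewer=Omar → Omar
row_key=L89: assignee=Carmen → Carmen
row_key=L92: assignee=Ines → Ines
row_key=L94: assignee=Yara → Yara

Bob, Ines, Carmen, Tara, Quinn, Eve, Wes, Carmen, Omar, Carmen, Ines, Yara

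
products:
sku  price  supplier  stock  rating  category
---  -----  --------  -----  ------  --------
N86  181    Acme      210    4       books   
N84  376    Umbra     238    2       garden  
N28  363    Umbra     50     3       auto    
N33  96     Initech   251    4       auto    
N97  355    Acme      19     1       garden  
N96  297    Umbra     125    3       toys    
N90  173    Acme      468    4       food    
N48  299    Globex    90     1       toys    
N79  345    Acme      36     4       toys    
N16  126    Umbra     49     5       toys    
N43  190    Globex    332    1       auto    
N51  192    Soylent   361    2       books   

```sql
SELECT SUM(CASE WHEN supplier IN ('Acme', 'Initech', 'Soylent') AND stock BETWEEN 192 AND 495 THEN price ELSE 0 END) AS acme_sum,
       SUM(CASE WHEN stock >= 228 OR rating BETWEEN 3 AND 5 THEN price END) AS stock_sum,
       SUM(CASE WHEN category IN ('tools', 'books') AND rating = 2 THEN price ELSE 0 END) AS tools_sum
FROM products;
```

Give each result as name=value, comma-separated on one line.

acme_sum=642, stock_sum=2339, tools_sum=192

[acme_sum: supplier IN ('Acme', 'Initech', 'Soylent') AND stock BETWEEN 192 AND 495]
sku=N86: ✓ → 181
sku=N84: ✗
sku=N28: ✗
sku=N33: ✓ → 96
sku=N97: ✗
sku=N96: ✗
sku=N90: ✓ → 173
sku=N48: ✗
sku=N79: ✗
sku=N16: ✗
sku=N43: ✗
sku=N51: ✓ → 192
acme_sum = 181 + 96 + 173 + 192 = 642
—
[stock_sum: stock >= 228 OR rating BETWEEN 3 AND 5]
sku=N86: ✓ → 181
sku=N84: ✓ → 376
sku=N28: ✓ → 363
sku=N33: ✓ → 96
sku=N97: ✗
sku=N96: ✓ → 297
sku=N90: ✓ → 173
sku=N48: ✗
sku=N79: ✓ → 345
sku=N16: ✓ → 126
sku=N43: ✓ → 190
sku=N51: ✓ → 192
stock_sum = 181 + 376 + 363 + 96 + 297 + 173 + 345 + 126 + 190 + 192 = 2339
—
[tools_sum: category IN ('tools', 'books') AND rating = 2]
sku=N86: ✗
sku=N84: ✗
sku=N28: ✗
sku=N33: ✗
sku=N97: ✗
sku=N96: ✗
sku=N90: ✗
sku=N48: ✗
sku=N79: ✗
sku=N16: ✗
sku=N43: ✗
sku=N51: ✓ → 192
tools_sum = 192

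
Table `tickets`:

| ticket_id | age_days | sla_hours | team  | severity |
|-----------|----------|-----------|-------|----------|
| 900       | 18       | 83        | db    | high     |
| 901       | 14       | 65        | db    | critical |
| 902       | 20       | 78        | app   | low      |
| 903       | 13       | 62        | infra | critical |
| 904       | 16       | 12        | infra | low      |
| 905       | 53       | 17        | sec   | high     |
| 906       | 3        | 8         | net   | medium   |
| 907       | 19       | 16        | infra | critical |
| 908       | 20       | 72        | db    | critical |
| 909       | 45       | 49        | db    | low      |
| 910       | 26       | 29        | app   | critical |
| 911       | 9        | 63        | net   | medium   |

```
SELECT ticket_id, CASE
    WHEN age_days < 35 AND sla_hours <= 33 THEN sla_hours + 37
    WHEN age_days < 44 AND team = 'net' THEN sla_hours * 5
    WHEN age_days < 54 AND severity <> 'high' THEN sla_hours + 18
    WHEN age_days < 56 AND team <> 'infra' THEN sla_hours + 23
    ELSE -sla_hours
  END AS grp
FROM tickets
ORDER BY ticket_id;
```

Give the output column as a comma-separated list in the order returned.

106, 83, 96, 80, 49, 40, 45, 53, 90, 67, 66, 315

ticket_id=900: age_days < 56 AND team <> 'infra' → 106
ticket_id=901: age_days < 54 AND severity <> 'high' → 83
ticket_id=902: age_days < 54 AND severity <> 'high' → 96
ticket_id=903: age_days < 54 AND severity <> 'high' → 80
ticket_id=904: age_days < 35 AND sla_hours <= 33 → 49
ticket_id=905: age_days < 56 AND team <> 'infra' → 40
ticket_id=906: age_days < 35 AND sla_hours <= 33 → 45
ticket_id=907: age_days < 35 AND sla_hours <= 33 → 53
ticket_id=908: age_days < 54 AND severity <> 'high' → 90
ticket_id=909: age_days < 54 AND severity <> 'high' → 67
ticket_id=910: age_days < 35 AND sla_hours <= 33 → 66
ticket_id=911: age_days < 44 AND team = 'net' → 315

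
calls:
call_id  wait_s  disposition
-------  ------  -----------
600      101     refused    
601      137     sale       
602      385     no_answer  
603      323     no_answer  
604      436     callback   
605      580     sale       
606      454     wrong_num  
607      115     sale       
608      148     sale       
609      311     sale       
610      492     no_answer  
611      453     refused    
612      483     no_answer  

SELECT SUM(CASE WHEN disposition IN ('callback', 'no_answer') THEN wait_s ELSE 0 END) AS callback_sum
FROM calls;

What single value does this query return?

2119

call_id=600: ✗
call_id=601: ✗
call_id=602: ✓ → 385
call_id=603: ✓ → 323
call_id=604: ✓ → 436
call_id=605: ✗
call_id=606: ✗
call_id=607: ✗
call_id=608: ✗
call_id=609: ✗
call_id=610: ✓ → 492
call_id=611: ✗
call_id=612: ✓ → 483
callback_sum = 385 + 323 + 436 + 492 + 483 = 2119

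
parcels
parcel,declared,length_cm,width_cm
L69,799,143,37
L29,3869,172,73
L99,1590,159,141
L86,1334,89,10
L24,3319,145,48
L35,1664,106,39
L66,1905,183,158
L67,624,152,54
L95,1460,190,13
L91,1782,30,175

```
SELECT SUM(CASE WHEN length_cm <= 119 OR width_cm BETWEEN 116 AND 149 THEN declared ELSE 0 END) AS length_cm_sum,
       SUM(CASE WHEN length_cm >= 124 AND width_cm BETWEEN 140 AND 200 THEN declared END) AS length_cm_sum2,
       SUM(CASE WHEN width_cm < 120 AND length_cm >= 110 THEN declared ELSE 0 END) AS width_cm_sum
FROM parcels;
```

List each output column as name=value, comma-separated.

length_cm_sum=6370, length_cm_sum2=3495, width_cm_sum=10071

[length_cm_sum: length_cm <= 119 OR width_cm BETWEEN 116 AND 149]
parcel=L69: ✗
parcel=L29: ✗
parcel=L99: ✓ → 1590
parcel=L86: ✓ → 1334
parcel=L24: ✗
parcel=L35: ✓ → 1664
parcel=L66: ✗
parcel=L67: ✗
parcel=L95: ✗
parcel=L91: ✓ → 1782
length_cm_sum = 1590 + 1334 + 1664 + 1782 = 6370
—
[length_cm_sum2: length_cm >= 124 AND width_cm BETWEEN 140 AND 200]
parcel=L69: ✗
parcel=L29: ✗
parcel=L99: ✓ → 1590
parcel=L86: ✗
parcel=L24: ✗
parcel=L35: ✗
parcel=L66: ✓ → 1905
parcel=L67: ✗
parcel=L95: ✗
parcel=L91: ✗
length_cm_sum2 = 1590 + 1905 = 3495
—
[width_cm_sum: width_cm < 120 AND length_cm >= 110]
parcel=L69: ✓ → 799
parcel=L29: ✓ → 3869
parcel=L99: ✗
parcel=L86: ✗
parcel=L24: ✓ → 3319
parcel=L35: ✗
parcel=L66: ✗
parcel=L67: ✓ → 624
parcel=L95: ✓ → 1460
parcel=L91: ✗
width_cm_sum = 799 + 3869 + 3319 + 624 + 1460 = 10071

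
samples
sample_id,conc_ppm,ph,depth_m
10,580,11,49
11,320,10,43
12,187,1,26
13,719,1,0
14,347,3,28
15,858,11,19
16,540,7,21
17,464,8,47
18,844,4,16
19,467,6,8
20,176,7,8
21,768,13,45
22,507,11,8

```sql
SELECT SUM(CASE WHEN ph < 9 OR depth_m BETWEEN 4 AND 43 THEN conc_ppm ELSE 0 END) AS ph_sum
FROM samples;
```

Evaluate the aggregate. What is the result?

5429

sample_id=10: ✗
sample_id=11: ✓ → 320
sample_id=12: ✓ → 187
sample_id=13: ✓ → 719
sample_id=14: ✓ → 347
sample_id=15: ✓ → 858
sample_id=16: ✓ → 540
sample_id=17: ✓ → 464
sample_id=18: ✓ → 844
sample_id=19: ✓ → 467
sample_id=20: ✓ → 176
sample_id=21: ✗
sample_id=22: ✓ → 507
ph_sum = 320 + 187 + 719 + 347 + 858 + 540 + 464 + 844 + 467 + 176 + 507 = 5429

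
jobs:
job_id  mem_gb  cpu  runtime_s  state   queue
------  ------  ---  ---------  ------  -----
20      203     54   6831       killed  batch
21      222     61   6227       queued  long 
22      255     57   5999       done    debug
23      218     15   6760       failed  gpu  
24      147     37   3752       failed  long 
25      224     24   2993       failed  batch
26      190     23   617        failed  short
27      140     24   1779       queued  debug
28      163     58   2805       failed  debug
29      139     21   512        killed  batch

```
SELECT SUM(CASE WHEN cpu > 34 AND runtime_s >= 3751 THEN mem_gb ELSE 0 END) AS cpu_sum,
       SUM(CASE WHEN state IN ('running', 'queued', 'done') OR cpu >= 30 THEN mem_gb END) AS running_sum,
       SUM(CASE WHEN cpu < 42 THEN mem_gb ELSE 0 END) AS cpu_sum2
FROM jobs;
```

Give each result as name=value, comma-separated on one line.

cpu_sum=827, running_sum=1130, cpu_sum2=1058

[cpu_sum: cpu > 34 AND runtime_s >= 3751]
job_id=20: ✓ → 203
job_id=21: ✓ → 222
job_id=22: ✓ → 255
job_id=23: ✗
job_id=24: ✓ → 147
job_id=25: ✗
job_id=26: ✗
job_id=27: ✗
job_id=28: ✗
job_id=29: ✗
cpu_sum = 203 + 222 + 255 + 147 = 827
—
[running_sum: state IN ('running', 'queued', 'done') OR cpu >= 30]
job_id=20: ✓ → 203
job_id=21: ✓ → 222
job_id=22: ✓ → 255
job_id=23: ✗
job_id=24: ✓ → 147
job_id=25: ✗
job_id=26: ✗
job_id=27: ✓ → 140
job_id=28: ✓ → 163
job_id=29: ✗
running_sum = 203 + 222 + 255 + 147 + 140 + 163 = 1130
—
[cpu_sum2: cpu < 42]
job_id=20: ✗
job_id=21: ✗
job_id=22: ✗
job_id=23: ✓ → 218
job_id=24: ✓ → 147
job_id=25: ✓ → 224
job_id=26: ✓ → 190
job_id=27: ✓ → 140
job_id=28: ✗
job_id=29: ✓ → 139
cpu_sum2 = 218 + 147 + 224 + 190 + 140 + 139 = 1058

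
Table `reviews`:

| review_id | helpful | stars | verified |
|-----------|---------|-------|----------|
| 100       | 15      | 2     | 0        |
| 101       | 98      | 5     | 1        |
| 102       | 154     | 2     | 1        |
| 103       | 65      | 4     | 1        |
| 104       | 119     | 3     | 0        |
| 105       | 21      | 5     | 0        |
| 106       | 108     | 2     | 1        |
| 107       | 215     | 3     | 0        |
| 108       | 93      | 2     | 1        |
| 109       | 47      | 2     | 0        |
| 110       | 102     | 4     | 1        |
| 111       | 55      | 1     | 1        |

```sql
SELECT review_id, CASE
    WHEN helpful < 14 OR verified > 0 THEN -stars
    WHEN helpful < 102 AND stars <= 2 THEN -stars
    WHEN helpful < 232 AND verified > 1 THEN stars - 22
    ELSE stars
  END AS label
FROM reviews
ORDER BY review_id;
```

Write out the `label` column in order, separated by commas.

review_id=100: helpful < 102 AND stars <= 2 → -2
review_id=101: helpful < 14 OR verified > 0 → -5
review_id=102: helpful < 14 OR verified > 0 → -2
review_id=103: helpful < 14 OR verified > 0 → -4
review_id=104: ELSE → 3
review_id=105: ELSE → 5
review_id=106: helpful < 14 OR verified > 0 → -2
review_id=107: ELSE → 3
review_id=108: helpful < 14 OR verified > 0 → -2
review_id=109: helpful < 102 AND stars <= 2 → -2
review_id=110: helpful < 14 OR verified > 0 → -4
review_id=111: helpful < 14 OR verified > 0 → -1

-2, -5, -2, -4, 3, 5, -2, 3, -2, -2, -4, -1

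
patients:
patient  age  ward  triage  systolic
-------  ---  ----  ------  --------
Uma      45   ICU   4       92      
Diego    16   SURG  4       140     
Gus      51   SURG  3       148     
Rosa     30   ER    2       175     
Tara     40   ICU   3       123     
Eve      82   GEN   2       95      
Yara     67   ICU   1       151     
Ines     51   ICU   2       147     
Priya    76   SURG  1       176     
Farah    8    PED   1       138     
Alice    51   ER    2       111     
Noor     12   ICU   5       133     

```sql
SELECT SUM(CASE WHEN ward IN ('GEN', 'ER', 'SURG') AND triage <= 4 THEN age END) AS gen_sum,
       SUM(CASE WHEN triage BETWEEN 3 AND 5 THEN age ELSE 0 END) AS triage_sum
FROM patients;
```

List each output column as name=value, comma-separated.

[gen_sum: ward IN ('GEN', 'ER', 'SURG') AND triage <= 4]
patient=Uma: ✗
patient=Diego: ✓ → 16
patient=Gus: ✓ → 51
patient=Rosa: ✓ → 30
patient=Tara: ✗
patient=Eve: ✓ → 82
patient=Yara: ✗
patient=Ines: ✗
patient=Priya: ✓ → 76
patient=Farah: ✗
patient=Alice: ✓ → 51
patient=Noor: ✗
gen_sum = 16 + 51 + 30 + 82 + 76 + 51 = 306
—
[triage_sum: triage BETWEEN 3 AND 5]
patient=Uma: ✓ → 45
patient=Diego: ✓ → 16
patient=Gus: ✓ → 51
patient=Rosa: ✗
patient=Tara: ✓ → 40
patient=Eve: ✗
patient=Yara: ✗
patient=Ines: ✗
patient=Priya: ✗
patient=Farah: ✗
patient=Alice: ✗
patient=Noor: ✓ → 12
triage_sum = 45 + 16 + 51 + 40 + 12 = 164

gen_sum=306, triage_sum=164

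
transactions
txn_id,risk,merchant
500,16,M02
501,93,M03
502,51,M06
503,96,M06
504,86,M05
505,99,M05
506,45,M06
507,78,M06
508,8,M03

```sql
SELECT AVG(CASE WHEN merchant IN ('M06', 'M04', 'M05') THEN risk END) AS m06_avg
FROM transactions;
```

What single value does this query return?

75.8333333333

txn_id=500: ✗
txn_id=501: ✗
txn_id=502: ✓ → 51
txn_id=503: ✓ → 96
txn_id=504: ✓ → 86
txn_id=505: ✓ → 99
txn_id=506: ✓ → 45
txn_id=507: ✓ → 78
txn_id=508: ✗
m06_avg = (51 + 96 + 86 + 99 + 45 + 78) / 6 = 75.8333333333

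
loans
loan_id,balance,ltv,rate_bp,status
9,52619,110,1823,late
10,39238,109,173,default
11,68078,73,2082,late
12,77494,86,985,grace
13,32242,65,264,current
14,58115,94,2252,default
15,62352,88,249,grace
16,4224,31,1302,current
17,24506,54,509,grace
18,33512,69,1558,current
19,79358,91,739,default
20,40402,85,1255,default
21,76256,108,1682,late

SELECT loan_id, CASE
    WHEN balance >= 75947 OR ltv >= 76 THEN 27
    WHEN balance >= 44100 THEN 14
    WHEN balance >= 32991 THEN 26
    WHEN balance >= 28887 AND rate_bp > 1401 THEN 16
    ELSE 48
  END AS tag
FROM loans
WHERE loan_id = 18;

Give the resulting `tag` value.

loan_id = 18: balance=33512, ltv=69, rate_bp=1558, status=current.
balance >= 75947 OR ltv >= 76 → false
balance >= 44100 → false
balance >= 32991 → true → 26

26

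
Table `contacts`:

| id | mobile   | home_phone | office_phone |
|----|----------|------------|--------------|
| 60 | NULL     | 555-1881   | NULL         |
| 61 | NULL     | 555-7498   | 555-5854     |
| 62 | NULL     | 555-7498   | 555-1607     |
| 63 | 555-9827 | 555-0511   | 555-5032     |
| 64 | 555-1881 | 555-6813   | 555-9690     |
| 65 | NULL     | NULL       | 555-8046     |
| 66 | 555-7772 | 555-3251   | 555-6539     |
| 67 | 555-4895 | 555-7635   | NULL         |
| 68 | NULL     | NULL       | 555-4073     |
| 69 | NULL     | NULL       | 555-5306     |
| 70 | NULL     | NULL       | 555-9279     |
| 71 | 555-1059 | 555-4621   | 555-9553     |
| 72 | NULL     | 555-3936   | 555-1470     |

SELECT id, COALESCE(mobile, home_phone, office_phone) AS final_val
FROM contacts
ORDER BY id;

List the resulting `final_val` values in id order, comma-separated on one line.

555-1881, 555-7498, 555-7498, 555-9827, 555-1881, 555-8046, 555-7772, 555-4895, 555-4073, 555-5306, 555-9279, 555-1059, 555-3936

id=60: mobile=NULL, home_phone=555-1881 → 555-1881
id=61: mobile=NULL, home_phone=555-7498 → 555-7498
id=62: mobile=NULL, home_phone=555-7498 → 555-7498
id=63: mobile=555-9827 → 555-9827
id=64: mobile=555-1881 → 555-1881
id=65: mobile=NULL, home_phone=NULL, office_phone=555-8046 → 555-8046
id=66: mobile=555-7772 → 555-7772
id=67: mobile=555-4895 → 555-4895
id=68: mobile=NULL, home_phone=NULL, office_phone=555-4073 → 555-4073
id=69: mobile=NULL, home_phone=NULL, office_phone=555-5306 → 555-5306
id=70: mobile=NULL, home_phone=NULL, office_phone=555-9279 → 555-9279
id=71: mobile=555-1059 → 555-1059
id=72: mobile=NULL, home_phone=555-3936 → 555-3936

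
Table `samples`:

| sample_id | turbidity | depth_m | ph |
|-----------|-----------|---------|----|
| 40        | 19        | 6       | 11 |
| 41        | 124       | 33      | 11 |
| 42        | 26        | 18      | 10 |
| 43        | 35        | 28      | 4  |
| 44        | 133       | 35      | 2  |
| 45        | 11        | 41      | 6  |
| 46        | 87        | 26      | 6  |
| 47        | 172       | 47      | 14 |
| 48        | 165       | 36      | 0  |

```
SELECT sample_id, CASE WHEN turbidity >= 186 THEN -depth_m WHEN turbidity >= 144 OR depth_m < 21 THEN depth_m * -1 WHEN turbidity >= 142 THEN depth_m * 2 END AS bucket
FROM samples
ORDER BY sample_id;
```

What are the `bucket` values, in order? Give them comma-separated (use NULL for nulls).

-6, NULL, -18, NULL, NULL, NULL, NULL, -47, -36

sample_id=40: turbidity >= 144 OR depth_m < 21 → -6
sample_id=41: (no match → NULL) → NULL
sample_id=42: turbidity >= 144 OR depth_m < 21 → -18
sample_id=43: (no match → NULL) → NULL
sample_id=44: (no match → NULL) → NULL
sample_id=45: (no match → NULL) → NULL
sample_id=46: (no match → NULL) → NULL
sample_id=47: turbidity >= 144 OR depth_m < 21 → -47
sample_id=48: turbidity >= 144 OR depth_m < 21 → -36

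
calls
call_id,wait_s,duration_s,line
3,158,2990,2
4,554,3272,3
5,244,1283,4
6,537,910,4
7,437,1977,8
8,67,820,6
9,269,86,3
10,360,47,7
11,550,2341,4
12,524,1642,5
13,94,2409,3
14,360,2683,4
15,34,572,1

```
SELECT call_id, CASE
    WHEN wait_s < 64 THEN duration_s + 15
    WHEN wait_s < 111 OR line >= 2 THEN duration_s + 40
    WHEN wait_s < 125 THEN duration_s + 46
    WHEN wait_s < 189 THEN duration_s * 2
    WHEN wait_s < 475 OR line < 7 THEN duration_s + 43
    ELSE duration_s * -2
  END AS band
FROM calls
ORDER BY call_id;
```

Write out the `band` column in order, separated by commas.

3030, 3312, 1323, 950, 2017, 860, 126, 87, 2381, 1682, 2449, 2723, 587

call_id=3: wait_s < 111 OR line >= 2 → 3030
call_id=4: wait_s < 111 OR line >= 2 → 3312
call_id=5: wait_s < 111 OR line >= 2 → 1323
call_id=6: wait_s < 111 OR line >= 2 → 950
call_id=7: wait_s < 111 OR line >= 2 → 2017
call_id=8: wait_s < 111 OR line >= 2 → 860
call_id=9: wait_s < 111 OR line >= 2 → 126
call_id=10: wait_s < 111 OR line >= 2 → 87
call_id=11: wait_s < 111 OR line >= 2 → 2381
call_id=12: wait_s < 111 OR line >= 2 → 1682
call_id=13: wait_s < 111 OR line >= 2 → 2449
call_id=14: wait_s < 111 OR line >= 2 → 2723
call_id=15: wait_s < 64 → 587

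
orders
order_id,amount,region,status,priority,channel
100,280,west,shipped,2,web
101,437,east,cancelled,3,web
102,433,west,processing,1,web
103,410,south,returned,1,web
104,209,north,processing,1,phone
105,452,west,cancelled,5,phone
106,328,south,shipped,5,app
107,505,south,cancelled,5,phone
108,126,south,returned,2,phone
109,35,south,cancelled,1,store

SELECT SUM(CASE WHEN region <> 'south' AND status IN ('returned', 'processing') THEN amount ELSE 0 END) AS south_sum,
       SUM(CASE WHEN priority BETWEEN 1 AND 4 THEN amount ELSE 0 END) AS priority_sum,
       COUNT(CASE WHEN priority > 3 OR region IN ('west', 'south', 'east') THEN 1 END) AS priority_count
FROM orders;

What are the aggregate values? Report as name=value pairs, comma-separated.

south_sum=642, priority_sum=1930, priority_count=9

[south_sum: region <> 'south' AND status IN ('returned', 'processing')]
order_id=100: ✗
order_id=101: ✗
order_id=102: ✓ → 433
order_id=103: ✗
order_id=104: ✓ → 209
order_id=105: ✗
order_id=106: ✗
order_id=107: ✗
order_id=108: ✗
order_id=109: ✗
south_sum = 433 + 209 = 642
—
[priority_sum: priority BETWEEN 1 AND 4]
order_id=100: ✓ → 280
order_id=101: ✓ → 437
order_id=102: ✓ → 433
order_id=103: ✓ → 410
order_id=104: ✓ → 209
order_id=105: ✗
order_id=106: ✗
order_id=107: ✗
order_id=108: ✓ → 126
order_id=109: ✓ → 35
priority_sum = 280 + 437 + 433 + 410 + 209 + 126 + 35 = 1930
—
[priority_count: priority > 3 OR region IN ('west', 'south', 'east')]
order_id=100: ✓ → 1
order_id=101: ✓ → 1
order_id=102: ✓ → 1
order_id=103: ✓ → 1
order_id=104: ✗
order_id=105: ✓ → 1
order_id=106: ✓ → 1
order_id=107: ✓ → 1
order_id=108: ✓ → 1
order_id=109: ✓ → 1
priority_count = COUNT(1, 1, 1, 1, 1, 1, 1, 1, 1) = 9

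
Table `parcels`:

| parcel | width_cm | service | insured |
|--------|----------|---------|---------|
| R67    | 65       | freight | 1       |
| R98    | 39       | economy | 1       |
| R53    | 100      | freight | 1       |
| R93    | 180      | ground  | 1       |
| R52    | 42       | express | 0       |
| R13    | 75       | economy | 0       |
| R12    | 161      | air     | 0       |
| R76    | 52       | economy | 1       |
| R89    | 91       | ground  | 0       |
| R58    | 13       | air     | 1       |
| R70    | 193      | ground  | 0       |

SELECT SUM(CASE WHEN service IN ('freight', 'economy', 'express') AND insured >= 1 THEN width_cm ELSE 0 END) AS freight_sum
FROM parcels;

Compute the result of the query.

256

parcel=R67: ✓ → 65
parcel=R98: ✓ → 39
parcel=R53: ✓ → 100
parcel=R93: ✗
parcel=R52: ✗
parcel=R13: ✗
parcel=R12: ✗
parcel=R76: ✓ → 52
parcel=R89: ✗
parcel=R58: ✗
parcel=R70: ✗
freight_sum = 65 + 39 + 100 + 52 = 256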